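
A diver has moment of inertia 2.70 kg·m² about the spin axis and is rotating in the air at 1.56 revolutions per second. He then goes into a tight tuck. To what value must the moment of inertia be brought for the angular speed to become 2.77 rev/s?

Angular momentum about the spin axis is conserved since the torque about it is zero.
I₂ = I₁ω₁ / ω₂ = (2.70)(1.56) / (2.77) = 1.521 kg·m².

I₂ ≈ 1.52 kg·m²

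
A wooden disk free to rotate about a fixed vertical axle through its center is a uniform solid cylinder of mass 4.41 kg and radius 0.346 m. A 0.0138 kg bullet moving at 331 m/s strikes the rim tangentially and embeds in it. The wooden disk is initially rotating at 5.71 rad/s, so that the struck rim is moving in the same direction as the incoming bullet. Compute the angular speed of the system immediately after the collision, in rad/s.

|ω_f| ≈ 11.6 rad/s

The axle reaction passes through the axle and exerts no torque about it; angular momentum about the axle is conserved through the impact.
I_p = ½(4.41)(0.346)² = 0.2640 kg·m². Taking the sense of the bullet's angular momentum as positive, L_{bullet} = m v R = (0.0138)(331)(0.346) = 1.580 kg·m²/s.
L_i = +I_p ω_p + m v R = +(0.2640)(5.71) + 1.580 = 3.088 kg·m²/s.
After sticking, I_f = I_p + m R² = 0.2640 + (0.0138)(0.346)² = 0.2656 kg·m².
ω_f = L_i / I_f = 3.088 / 0.2656 = 11.62 rad/s.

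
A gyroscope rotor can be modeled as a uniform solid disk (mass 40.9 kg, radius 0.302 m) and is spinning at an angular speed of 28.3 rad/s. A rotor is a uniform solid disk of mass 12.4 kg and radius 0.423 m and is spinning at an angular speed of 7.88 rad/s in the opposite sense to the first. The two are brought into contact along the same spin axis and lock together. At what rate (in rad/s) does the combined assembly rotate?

No external torque acts about the common axis, so total angular momentum is conserved.
Moments of inertia: I_A = ½(40.9)(0.302)² = 1.865 kg·m²; I_B = ½(12.4)(0.423)² = 1.109 kg·m².
Taking A's sense as positive: L = (1.865)(28.3) − (1.109)(7.88) = 44.04 kg·m²·rad/s.
Combined I = 1.865 + 1.109 = 2.974 kg·m².
ω_f = L / I = 44.04 / 2.974 = 14.81 rad/s.

|ω_f| ≈ 14.8 rad/s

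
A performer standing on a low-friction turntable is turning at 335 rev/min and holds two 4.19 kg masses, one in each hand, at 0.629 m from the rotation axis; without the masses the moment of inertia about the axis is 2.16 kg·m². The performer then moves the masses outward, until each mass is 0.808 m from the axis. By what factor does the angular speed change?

ω₂/ω₁ ≈ 0.718

With no external torque about the axis, L is conserved: I₁ω₁ = I₂ω₂.
I₁ = 2.16 + 2(4.19)(0.629)² = 5.475 kg·m²; I₂ = 2.16 + 2(4.19)(0.808)² = 7.631 kg·m².
ω₂/ω₁ = I₁/I₂ = 5.475 / 7.631 = 0.7175.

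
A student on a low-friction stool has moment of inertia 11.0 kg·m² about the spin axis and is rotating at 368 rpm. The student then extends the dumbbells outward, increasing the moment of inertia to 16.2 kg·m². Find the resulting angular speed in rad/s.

With no external torque about the axis, L is conserved: I₁ω₁ = I₂ω₂.
ω₂ = I₁ω₁ / I₂ = (11.00)(368 rpm) / (16.20) = 249.9 rpm = 26.17 rad/s.

ω₂ ≈ 26.2 rad/s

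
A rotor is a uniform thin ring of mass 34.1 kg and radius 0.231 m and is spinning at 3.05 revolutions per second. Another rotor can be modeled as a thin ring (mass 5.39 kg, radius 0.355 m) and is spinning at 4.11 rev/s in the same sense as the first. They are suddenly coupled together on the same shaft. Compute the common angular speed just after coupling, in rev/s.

No external torque acts about the common axis, so total angular momentum is conserved.
Moments of inertia: I_A = (34.1)(0.231)² = 1.820 kg·m²; I_B = (5.39)(0.355)² = 0.6793 kg·m².
Taking A's sense as positive: L = (1.820)(3.05) + (0.6793)(4.11) = 8.342 kg·m²·rev/s.
Combined I = 1.820 + 0.6793 = 2.499 kg·m².
ω_f = L / I = 8.342 / 2.499 = 3.338 rev/s.

|ω_f| ≈ 3.34 rev/s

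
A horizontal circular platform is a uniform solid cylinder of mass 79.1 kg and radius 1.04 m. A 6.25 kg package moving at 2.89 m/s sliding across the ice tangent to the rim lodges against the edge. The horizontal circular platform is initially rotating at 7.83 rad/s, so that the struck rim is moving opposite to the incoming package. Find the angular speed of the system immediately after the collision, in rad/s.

About the central axle the impulsive forces during the collision are internal, so angular momentum about that axis is conserved.
I_p = ½(79.1)(1.04)² = 42.78 kg·m². Taking the sense of the package's angular momentum as positive, L_{package} = m v R = (6.25)(2.89)(1.04) = 18.79 kg·m²/s.
L_i = −I_p ω_p + m v R = −(42.78)(7.83) + 18.79 = -316.2 kg·m²/s.
After sticking, I_f = I_p + m R² = 42.78 + (6.25)(1.04)² = 49.54 kg·m².
ω_f = L_i / I_f = -316.2 / 49.54 = -6.382 rad/s.

|ω_f| ≈ 6.38 rad/s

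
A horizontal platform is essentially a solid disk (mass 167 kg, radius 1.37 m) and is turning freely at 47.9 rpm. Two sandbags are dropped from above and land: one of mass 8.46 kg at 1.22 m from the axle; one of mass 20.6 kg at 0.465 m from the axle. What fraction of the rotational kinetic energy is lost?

No external torque acts about the axle; L_before = L_after.
I_p = ½(167)(1.37)² = 156.7 kg·m².
Added inertia Σmr² = (8.46)(1.22)² + (20.6)(0.465)² = 17.05 kg·m²; I_f = 156.7 + 17.05 = 173.8 kg·m².
ω_f = I_p ω_i / I_f = (156.7)(47.9) / 173.8 = 43.20 rpm.
KE_i = ½(156.7)(5.016 rad/s)² = 1972 J; KE_f = ½(173.8)(4.524)² = 1778 J.
Fraction lost = 0.09810.

fraction ≈ 0.0981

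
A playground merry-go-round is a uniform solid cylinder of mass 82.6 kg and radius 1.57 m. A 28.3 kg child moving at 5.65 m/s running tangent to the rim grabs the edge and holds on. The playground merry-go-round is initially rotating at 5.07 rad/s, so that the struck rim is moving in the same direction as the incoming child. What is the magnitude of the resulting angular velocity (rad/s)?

|ω_f| ≈ 4.47 rad/s

The axle reaction passes through the axle and exerts no torque about it; angular momentum about the axle is conserved through the impact.
I_p = ½(82.6)(1.57)² = 101.8 kg·m². Taking the sense of the child's angular momentum as positive, L_{child} = m v R = (28.3)(5.65)(1.57) = 251.0 kg·m²/s.
L_i = +I_p ω_p + m v R = +(101.8)(5.07) + 251.0 = 767.2 kg·m²/s.
After sticking, I_f = I_p + m R² = 101.8 + (28.3)(1.57)² = 171.6 kg·m².
ω_f = L_i / I_f = 767.2 / 171.6 = 4.472 rad/s.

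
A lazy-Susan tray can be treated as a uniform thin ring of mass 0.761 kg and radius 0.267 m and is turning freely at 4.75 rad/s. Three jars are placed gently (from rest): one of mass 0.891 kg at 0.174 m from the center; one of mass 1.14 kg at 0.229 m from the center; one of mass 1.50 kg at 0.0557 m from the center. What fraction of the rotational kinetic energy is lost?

fraction ≈ 0.628

The added mass arrives with no angular momentum about the center, and any external torque about the center is negligible, so the system's angular momentum is conserved.
I_p = (0.761)(0.267)² = 0.05425 kg·m².
Added inertia Σmr² = (0.891)(0.174)² + (1.14)(0.229)² + (1.50)(0.0557)² = 0.09141 kg·m²; I_f = 0.05425 + 0.09141 = 0.1457 kg·m².
ω_f = I_p ω_i / I_f = (0.05425)(4.75) / 0.1457 = 1.769 rad/s.
KE_i = ½(0.05425)(4.750 rad/s)² = 0.6120 J; KE_f = ½(0.1457)(1.769)² = 0.2279 J.
Fraction lost = 0.6276.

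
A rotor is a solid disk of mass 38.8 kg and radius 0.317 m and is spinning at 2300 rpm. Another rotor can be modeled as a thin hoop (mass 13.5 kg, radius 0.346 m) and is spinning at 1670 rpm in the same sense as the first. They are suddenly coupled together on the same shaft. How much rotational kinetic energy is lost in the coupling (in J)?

The coupling torques are internal; angular momentum about the shared axis is conserved.
Moments of inertia: I_A = ½(38.8)(0.317)² = 1.949 kg·m²; I_B = (13.5)(0.346)² = 1.616 kg·m².
Taking A's sense as positive: L = (1.949)(2300) + (1.616)(1670) = 7183 kg·m²·rpm.
Combined I = 1.949 + 1.616 = 3.566 kg·m².
ω_f = L / I = 7183 / 3.566 = 2014 rpm.
KE_i = ½ΣIω² = 81260 J; KE_f = ½(3.566)(211.0)² = 79340 J.

ΔKE lost ≈ 1920 J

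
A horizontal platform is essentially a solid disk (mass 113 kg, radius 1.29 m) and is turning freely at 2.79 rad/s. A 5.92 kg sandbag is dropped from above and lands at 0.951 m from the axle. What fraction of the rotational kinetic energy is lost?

No external torque acts about the axle; L_before = L_after.
I_p = ½(113)(1.29)² = 94.02 kg·m².
Added inertia Σmr² = (5.92)(0.951)² = 5.354 kg·m²; I_f = 94.02 + 5.354 = 99.38 kg·m².
ω_f = I_p ω_i / I_f = (94.02)(2.79) / 99.38 = 2.640 rad/s.
KE_i = ½(94.02)(2.790 rad/s)² = 365.9 J; KE_f = ½(99.38)(2.640)² = 346.2 J.
Fraction lost = 0.05388.

fraction ≈ 0.0539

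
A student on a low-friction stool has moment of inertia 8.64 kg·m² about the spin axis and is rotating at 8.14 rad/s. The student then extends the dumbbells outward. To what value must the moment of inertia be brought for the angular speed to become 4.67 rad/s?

Angular momentum about the spin axis is conserved since the torque about it is zero.
I₂ = I₁ω₁ / ω₂ = (8.64)(8.14) / (4.67) = 15.06 kg·m².

I₂ ≈ 15.1 kg·m²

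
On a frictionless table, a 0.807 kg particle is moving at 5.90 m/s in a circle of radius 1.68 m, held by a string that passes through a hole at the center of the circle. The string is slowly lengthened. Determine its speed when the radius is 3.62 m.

v₂ ≈ 2.74 m/s

The only horizontal force on the mass is along the cord (radial), so it exerts no torque about the hole and angular momentum m v r is conserved.
v₂ = v₁ r₁ / r₂ = (5.90)(1.68) / (3.62) = 2.738 m/s.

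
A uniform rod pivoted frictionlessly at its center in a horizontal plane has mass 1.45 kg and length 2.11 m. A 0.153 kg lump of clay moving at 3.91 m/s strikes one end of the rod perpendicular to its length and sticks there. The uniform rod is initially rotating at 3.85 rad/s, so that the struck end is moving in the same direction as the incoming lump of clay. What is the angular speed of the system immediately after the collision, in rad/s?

About the pivot the impulsive forces during the collision are internal, so angular momentum about that axis is conserved.
I_p = (1/12)(1.45)(2.11)² = 0.5380 kg·m². Taking the sense of the lump of clay's angular momentum as positive, L_{lump} = m v R = (0.153)(3.91)(2.11/2) = 0.6311 kg·m²/s.
L_i = +I_p ω_p + m v R = +(0.5380)(3.85) + 0.6311 = 2.702 kg·m²/s.
After sticking, I_f = I_p + m R² = 0.5380 + (0.153)(2.11/2)² = 0.7083 kg·m².
ω_f = L_i / I_f = 2.702 / 0.7083 = 3.815 rad/s.

|ω_f| ≈ 3.82 rad/s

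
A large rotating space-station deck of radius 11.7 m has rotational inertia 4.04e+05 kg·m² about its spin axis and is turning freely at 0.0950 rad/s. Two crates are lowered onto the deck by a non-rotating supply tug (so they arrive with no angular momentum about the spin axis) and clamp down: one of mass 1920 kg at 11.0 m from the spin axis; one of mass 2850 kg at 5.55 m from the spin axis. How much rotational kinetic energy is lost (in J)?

No external torque acts about the spin axis; L_before = L_after.
Added inertia Σmr² = (1920)(11.0)² + (2850)(5.55)² = 3.201e+05 kg·m²; I_f = 4.040e+05 + 3.201e+05 = 7.241e+05 kg·m².
ω_f = I_p ω_i / I_f = (4.040e+05)(0.0950) / 7.241e+05 = 0.05300 rad/s.
KE_i = ½(4.040e+05)(0.09500 rad/s)² = 1823 J; KE_f = ½(7.241e+05)(0.05300)² = 1017 J.

energy lost ≈ 806 J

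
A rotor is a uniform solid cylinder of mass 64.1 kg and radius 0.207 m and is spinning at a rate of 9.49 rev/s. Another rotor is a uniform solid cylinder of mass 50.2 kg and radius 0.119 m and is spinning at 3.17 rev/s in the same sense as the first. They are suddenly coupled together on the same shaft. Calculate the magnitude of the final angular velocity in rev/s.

No external torque acts about the common axis, so total angular momentum is conserved.
Moments of inertia: I_A = ½(64.1)(0.207)² = 1.373 kg·m²; I_B = ½(50.2)(0.119)² = 0.3554 kg·m².
Taking A's sense as positive: L = (1.373)(9.49) + (0.3554)(3.17) = 14.16 kg·m²·rev/s.
Combined I = 1.373 + 0.3554 = 1.729 kg·m².
ω_f = L / I = 14.16 / 1.729 = 8.191 rev/s.

|ω_f| ≈ 8.19 rev/s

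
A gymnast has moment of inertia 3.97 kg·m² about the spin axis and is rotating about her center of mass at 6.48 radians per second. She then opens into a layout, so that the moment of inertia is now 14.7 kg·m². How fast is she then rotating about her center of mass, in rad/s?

No external torque acts about the spin axis, so angular momentum is conserved.
ω₂ = I₁ω₁ / I₂ = (3.970)(6.48 rad/s) / (14.70) = 1.750 rad/s.

ω₂ ≈ 1.75 rad/s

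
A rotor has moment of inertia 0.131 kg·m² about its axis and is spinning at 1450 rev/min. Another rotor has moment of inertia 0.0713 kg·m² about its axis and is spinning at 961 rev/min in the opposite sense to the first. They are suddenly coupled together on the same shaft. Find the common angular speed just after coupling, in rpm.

The coupling torques are internal; angular momentum about the shared axis is conserved.
Taking A's sense as positive: L = (0.1310)(1450) − (0.07130)(961) = 121.4 kg·m²·rpm.
Combined I = 0.1310 + 0.07130 = 0.2023 kg·m².
ω_f = L / I = 121.4 / 0.2023 = 600.3 rpm.

|ω_f| ≈ 600 rpm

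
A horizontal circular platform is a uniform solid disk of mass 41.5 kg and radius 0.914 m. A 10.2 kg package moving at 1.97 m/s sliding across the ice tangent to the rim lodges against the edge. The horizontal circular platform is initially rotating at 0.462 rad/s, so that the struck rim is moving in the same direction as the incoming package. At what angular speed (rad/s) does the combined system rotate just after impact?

|ω_f| ≈ 1.02 rad/s

About the central axle the impulsive forces during the collision are internal, so angular momentum about that axis is conserved.
I_p = ½(41.5)(0.914)² = 17.33 kg·m². Taking the sense of the package's angular momentum as positive, L_{package} = m v R = (10.2)(1.97)(0.914) = 18.37 kg·m²/s.
L_i = +I_p ω_p + m v R = +(17.33)(0.462) + 18.37 = 26.37 kg·m²/s.
After sticking, I_f = I_p + m R² = 17.33 + (10.2)(0.914)² = 25.86 kg·m².
ω_f = L_i / I_f = 26.37 / 25.86 = 1.020 rad/s.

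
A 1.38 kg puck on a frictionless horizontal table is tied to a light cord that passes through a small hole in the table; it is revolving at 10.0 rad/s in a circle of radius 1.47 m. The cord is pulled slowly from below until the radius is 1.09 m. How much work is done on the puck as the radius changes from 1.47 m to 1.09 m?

W ≈ 122 J

No torque about the axis ⇒ m r₁² ω₁ = m r₂² ω₂.
ω₂ = ω₁ (r₁/r₂)² = (10.0)(1.47/1.09)² = 18.19 rad/s.
W = ΔKE = ½m(v₂² − v₁²) = 122.1 J.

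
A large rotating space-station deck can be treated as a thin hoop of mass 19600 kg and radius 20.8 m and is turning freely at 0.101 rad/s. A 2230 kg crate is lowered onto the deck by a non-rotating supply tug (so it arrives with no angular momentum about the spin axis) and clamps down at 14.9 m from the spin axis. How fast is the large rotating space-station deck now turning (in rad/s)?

ω_f ≈ 0.0954 rad/s

The added mass arrives with no angular momentum about the spin axis, and any external torque about the spin axis is negligible, so the system's angular momentum is conserved.
I_p = (19600)(20.8)² = 8.480e+06 kg·m².
Added inertia Σmr² = (2230)(14.9)² = 4.951e+05 kg·m²; I_f = 8.480e+06 + 4.951e+05 = 8.975e+06 kg·m².
ω_f = I_p ω_i / I_f = (8.480e+06)(0.101) / 8.975e+06 = 0.09543 rad/s.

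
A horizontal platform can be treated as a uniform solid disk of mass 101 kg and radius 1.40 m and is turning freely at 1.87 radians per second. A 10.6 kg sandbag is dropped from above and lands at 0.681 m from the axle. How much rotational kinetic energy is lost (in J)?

energy lost ≈ 8.19 J

No external torque acts about the axle; L_before = L_after.
I_p = ½(101)(1.40)² = 98.98 kg·m².
Added inertia Σmr² = (10.6)(0.681)² = 4.916 kg·m²; I_f = 98.98 + 4.916 = 103.9 kg·m².
ω_f = I_p ω_i / I_f = (98.98)(1.87) / 103.9 = 1.782 rad/s.
KE_i = ½(98.98)(1.870 rad/s)² = 173.1 J; KE_f = ½(103.9)(1.782)² = 164.9 J.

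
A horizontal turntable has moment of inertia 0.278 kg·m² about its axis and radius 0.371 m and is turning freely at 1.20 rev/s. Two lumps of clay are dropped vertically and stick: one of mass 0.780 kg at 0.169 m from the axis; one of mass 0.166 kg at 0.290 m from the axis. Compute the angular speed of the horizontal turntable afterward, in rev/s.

ω_f ≈ 1.06 rev/s

The added mass arrives with no angular momentum about the axis, and any external torque about the axis is negligible, so the system's angular momentum is conserved.
Added inertia Σmr² = (0.780)(0.169)² + (0.166)(0.290)² = 0.03624 kg·m²; I_f = 0.2780 + 0.03624 = 0.3142 kg·m².
ω_f = I_p ω_i / I_f = (0.2780)(1.20) / 0.3142 = 1.062 rev/s.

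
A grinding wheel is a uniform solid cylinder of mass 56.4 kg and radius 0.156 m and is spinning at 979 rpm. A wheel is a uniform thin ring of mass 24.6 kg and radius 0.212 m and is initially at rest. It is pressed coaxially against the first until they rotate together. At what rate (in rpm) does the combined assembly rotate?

The coupling torques are internal; angular momentum about the shared axis is conserved.
Moments of inertia: I_A = ½(56.4)(0.156)² = 0.6863 kg·m²; I_B = (24.6)(0.212)² = 1.106 kg·m².
Taking A's sense as positive: L = (0.6863)(979) = 671.9 kg·m²·rpm.
Combined I = 0.6863 + 1.106 = 1.792 kg·m².
ω_f = L / I = 671.9 / 1.792 = 374.9 rpm.

|ω_f| ≈ 375 rpm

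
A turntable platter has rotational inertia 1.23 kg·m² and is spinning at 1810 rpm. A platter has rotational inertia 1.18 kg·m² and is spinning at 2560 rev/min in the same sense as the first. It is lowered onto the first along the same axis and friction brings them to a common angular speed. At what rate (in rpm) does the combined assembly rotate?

|ω_f| ≈ 2180 rpm

No external torque acts about the common axis, so total angular momentum is conserved.
Taking A's sense as positive: L = (1.230)(1810) + (1.180)(2560) = 5247 kg·m²·rpm.
Combined I = 1.230 + 1.180 = 2.410 kg·m².
ω_f = L / I = 5247 / 2.410 = 2177 rpm.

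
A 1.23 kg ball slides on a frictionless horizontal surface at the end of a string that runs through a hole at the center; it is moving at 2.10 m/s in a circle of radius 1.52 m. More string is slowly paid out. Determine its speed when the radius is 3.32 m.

The only horizontal force on the mass is along the cord (radial), so it exerts no torque about the hole and angular momentum m v r is conserved.
v₂ = v₁ r₁ / r₂ = (2.10)(1.52) / (3.32) = 0.9614 m/s.

v₂ ≈ 0.961 m/s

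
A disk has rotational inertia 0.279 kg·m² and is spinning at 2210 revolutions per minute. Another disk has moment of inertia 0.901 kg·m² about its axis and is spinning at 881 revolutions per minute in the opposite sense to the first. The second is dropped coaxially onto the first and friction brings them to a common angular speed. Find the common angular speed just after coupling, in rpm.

|ω_f| ≈ 150 rpm

No external torque acts about the common axis, so total angular momentum is conserved.
Taking A's sense as positive: L = (0.2790)(2210) − (0.9010)(881) = -177.2 kg·m²·rpm.
Combined I = 0.2790 + 0.9010 = 1.180 kg·m².
ω_f = L / I = -177.2 / 1.180 = -150.2 rpm.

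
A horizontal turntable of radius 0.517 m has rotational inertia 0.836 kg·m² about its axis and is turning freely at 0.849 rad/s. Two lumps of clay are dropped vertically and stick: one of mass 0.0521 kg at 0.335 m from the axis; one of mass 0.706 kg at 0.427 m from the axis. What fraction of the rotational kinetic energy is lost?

No external torque acts about the axis; L_before = L_after.
Added inertia Σmr² = (0.0521)(0.335)² + (0.706)(0.427)² = 0.1346 kg·m²; I_f = 0.8360 + 0.1346 = 0.9706 kg·m².
ω_f = I_p ω_i / I_f = (0.8360)(0.849) / 0.9706 = 0.7313 rad/s.
KE_i = ½(0.8360)(0.8490 rad/s)² = 0.3013 J; KE_f = ½(0.9706)(0.7313)² = 0.2595 J.
Fraction lost = 0.1387.

fraction ≈ 0.139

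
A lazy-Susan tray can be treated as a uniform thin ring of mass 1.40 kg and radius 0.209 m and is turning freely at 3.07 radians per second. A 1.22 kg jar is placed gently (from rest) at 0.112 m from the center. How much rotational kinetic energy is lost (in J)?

No external torque acts about the center; L_before = L_after.
I_p = (1.40)(0.209)² = 0.06115 kg·m².
Added inertia Σmr² = (1.22)(0.112)² = 0.01530 kg·m²; I_f = 0.06115 + 0.01530 = 0.07646 kg·m².
ω_f = I_p ω_i / I_f = (0.06115)(3.07) / 0.07646 = 2.456 rad/s.
KE_i = ½(0.06115)(3.070 rad/s)² = 0.2882 J; KE_f = ½(0.07646)(2.456)² = 0.2305 J.

energy lost ≈ 0.0577 J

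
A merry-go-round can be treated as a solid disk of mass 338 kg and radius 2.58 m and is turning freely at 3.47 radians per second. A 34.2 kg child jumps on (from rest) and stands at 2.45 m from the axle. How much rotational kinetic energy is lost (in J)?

No external torque acts about the axle; L_before = L_after.
I_p = ½(338)(2.58)² = 1125 kg·m².
Added inertia Σmr² = (34.2)(2.45)² = 205.3 kg·m²; I_f = 1125 + 205.3 = 1330 kg·m².
ω_f = I_p ω_i / I_f = (1125)(3.47) / 1330 = 2.934 rad/s.
KE_i = ½(1125)(3.470 rad/s)² = 6773 J; KE_f = ½(1330)(2.934)² = 5727 J.

energy lost ≈ 1050 J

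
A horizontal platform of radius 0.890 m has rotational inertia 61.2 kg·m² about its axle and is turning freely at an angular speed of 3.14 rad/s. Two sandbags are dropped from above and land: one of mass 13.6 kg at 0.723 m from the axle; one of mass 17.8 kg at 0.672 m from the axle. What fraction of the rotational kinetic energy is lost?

fraction ≈ 0.198

The added mass arrives with no angular momentum about the axle, and any external torque about the axle is negligible, so the system's angular momentum is conserved.
Added inertia Σmr² = (13.6)(0.723)² + (17.8)(0.672)² = 15.15 kg·m²; I_f = 61.20 + 15.15 = 76.35 kg·m².
ω_f = I_p ω_i / I_f = (61.20)(3.14) / 76.35 = 2.517 rad/s.
KE_i = ½(61.20)(3.140 rad/s)² = 301.7 J; KE_f = ½(76.35)(2.517)² = 241.8 J.
Fraction lost = 0.1984.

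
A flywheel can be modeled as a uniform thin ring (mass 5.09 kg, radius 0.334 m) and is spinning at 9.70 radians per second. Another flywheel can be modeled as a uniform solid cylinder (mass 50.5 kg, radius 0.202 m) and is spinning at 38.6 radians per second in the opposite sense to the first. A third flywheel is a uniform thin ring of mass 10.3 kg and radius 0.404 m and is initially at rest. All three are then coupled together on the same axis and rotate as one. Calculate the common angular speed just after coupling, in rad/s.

|ω_f| ≈ 10.4 rad/s

The coupling torques are internal; angular momentum about the shared axis is conserved.
Moments of inertia: I_A = (5.09)(0.334)² = 0.5678 kg·m²; I_B = ½(50.5)(0.202)² = 1.030 kg·m²; I_C = (10.3)(0.404)² = 1.681 kg·m².
Taking A's sense as positive: L = (0.5678)(9.70) − (1.030)(38.6) = -34.26 kg·m²·rad/s.
Combined I = 0.5678 + 1.030 + 1.681 = 3.279 kg·m².
ω_f = L / I = -34.26 / 3.279 = -10.45 rad/s.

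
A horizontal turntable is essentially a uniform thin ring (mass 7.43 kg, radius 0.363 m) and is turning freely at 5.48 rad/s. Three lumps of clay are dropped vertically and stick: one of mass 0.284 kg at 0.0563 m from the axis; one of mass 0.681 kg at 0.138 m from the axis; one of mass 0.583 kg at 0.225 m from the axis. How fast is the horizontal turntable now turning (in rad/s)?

ω_f ≈ 5.25 rad/s

The added mass arrives with no angular momentum about the axis, and any external torque about the axis is negligible, so the system's angular momentum is conserved.
I_p = (7.43)(0.363)² = 0.9790 kg·m².
Added inertia Σmr² = (0.284)(0.0563)² + (0.681)(0.138)² + (0.583)(0.225)² = 0.04338 kg·m²; I_f = 0.9790 + 0.04338 = 1.022 kg·m².
ω_f = I_p ω_i / I_f = (0.9790)(5.48) / 1.022 = 5.247 rad/s.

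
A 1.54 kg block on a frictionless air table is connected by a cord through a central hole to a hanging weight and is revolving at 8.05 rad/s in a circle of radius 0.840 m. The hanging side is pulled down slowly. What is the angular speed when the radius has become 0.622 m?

ω₂ ≈ 14.7 rad/s

No torque about the axis ⇒ m r₁² ω₁ = m r₂² ω₂.
ω₂ = ω₁ (r₁/r₂)² = (8.05)(0.840/0.622)² = 14.68 rad/s.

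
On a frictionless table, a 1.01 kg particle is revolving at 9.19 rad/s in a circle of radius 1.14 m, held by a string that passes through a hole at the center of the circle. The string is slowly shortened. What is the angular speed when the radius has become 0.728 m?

The constraining force is radial, so m r² ω about the center is conserved.
ω₂ = ω₁ (r₁/r₂)² = (9.19)(1.14/0.728)² = 22.54 rad/s.

ω₂ ≈ 22.5 rad/s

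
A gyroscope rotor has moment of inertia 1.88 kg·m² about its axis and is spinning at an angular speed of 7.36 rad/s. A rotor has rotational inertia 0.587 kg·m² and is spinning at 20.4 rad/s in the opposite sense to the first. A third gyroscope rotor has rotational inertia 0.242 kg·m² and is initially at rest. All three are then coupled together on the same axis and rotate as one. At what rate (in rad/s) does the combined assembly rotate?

No external torque acts about the common axis, so total angular momentum is conserved.
Taking A's sense as positive: L = (1.880)(7.36) − (0.5870)(20.4) = 1.862 kg·m²·rad/s.
Combined I = 1.880 + 0.5870 + 0.2420 = 2.709 kg·m².
ω_f = L / I = 1.862 / 2.709 = 0.6873 rad/s.

|ω_f| ≈ 0.687 rad/s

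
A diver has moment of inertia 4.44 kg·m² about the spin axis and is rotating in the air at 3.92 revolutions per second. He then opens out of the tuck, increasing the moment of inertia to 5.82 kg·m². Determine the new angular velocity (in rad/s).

No external torque acts about the spin axis, so angular momentum is conserved.
ω₂ = I₁ω₁ / I₂ = (4.440)(3.92 rev/s) / (5.820) = 2.991 rev/s = 18.79 rad/s.

ω₂ ≈ 18.8 rad/s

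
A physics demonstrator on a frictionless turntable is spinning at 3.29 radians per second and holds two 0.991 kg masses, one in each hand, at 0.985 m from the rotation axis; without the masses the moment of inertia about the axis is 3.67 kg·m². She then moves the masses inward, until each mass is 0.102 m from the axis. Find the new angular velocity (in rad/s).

ω₂ ≈ 4.99 rad/s

With no external torque about the axis, L is conserved: I₁ω₁ = I₂ω₂.
I₁ = 3.67 + 2(0.991)(0.985)² = 5.593 kg·m²; I₂ = 3.67 + 2(0.991)(0.102)² = 3.691 kg·m².
ω₂ = I₁ω₁ / I₂ = (5.593)(3.29 rad/s) / (3.691) = 4.986 rad/s.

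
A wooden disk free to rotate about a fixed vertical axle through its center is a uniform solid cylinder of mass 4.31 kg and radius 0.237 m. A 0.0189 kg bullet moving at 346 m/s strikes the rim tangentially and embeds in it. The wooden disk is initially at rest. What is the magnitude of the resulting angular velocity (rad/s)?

About the axle the impulsive forces during the collision are internal, so angular momentum about that axis is conserved.
I_p = ½(4.31)(0.237)² = 0.1210 kg·m². Taking the sense of the bullet's angular momentum as positive, L_{bullet} = m v R = (0.0189)(346)(0.237) = 1.550 kg·m²/s.
L_i = 0 + 1.550 = 1.550 kg·m²/s.
After sticking, I_f = I_p + m R² = 0.1210 + (0.0189)(0.237)² = 0.1221 kg·m².
ω_f = L_i / I_f = 1.550 / 0.1221 = 12.69 rad/s.

|ω_f| ≈ 12.7 rad/s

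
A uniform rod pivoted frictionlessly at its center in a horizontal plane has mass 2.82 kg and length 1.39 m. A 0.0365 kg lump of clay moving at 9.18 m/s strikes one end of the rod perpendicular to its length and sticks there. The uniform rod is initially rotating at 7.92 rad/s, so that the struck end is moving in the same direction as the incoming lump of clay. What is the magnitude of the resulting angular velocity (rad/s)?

|ω_f| ≈ 8.12 rad/s

About the pivot the impulsive forces during the collision are internal, so angular momentum about that axis is conserved.
I_p = (1/12)(2.82)(1.39)² = 0.4540 kg·m². Taking the sense of the lump of clay's angular momentum as positive, L_{lump} = m v R = (0.0365)(9.18)(1.39/2) = 0.2329 kg·m²/s.
L_i = +I_p ω_p + m v R = +(0.4540)(7.92) + 0.2329 = 3.829 kg·m²/s.
After sticking, I_f = I_p + m R² = 0.4540 + (0.0365)(1.39/2)² = 0.4717 kg·m².
ω_f = L_i / I_f = 3.829 / 0.4717 = 8.118 rad/s.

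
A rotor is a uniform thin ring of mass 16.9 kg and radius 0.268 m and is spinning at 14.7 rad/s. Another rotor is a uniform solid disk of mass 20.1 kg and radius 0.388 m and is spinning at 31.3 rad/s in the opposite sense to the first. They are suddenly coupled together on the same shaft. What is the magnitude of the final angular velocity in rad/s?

|ω_f| ≈ 10.8 rad/s

No external torque acts about the common axis, so total angular momentum is conserved.
Moments of inertia: I_A = (16.9)(0.268)² = 1.214 kg·m²; I_B = ½(20.1)(0.388)² = 1.513 kg·m².
Taking A's sense as positive: L = (1.214)(14.7) − (1.513)(31.3) = -29.51 kg·m²·rad/s.
Combined I = 1.214 + 1.513 = 2.727 kg·m².
ω_f = L / I = -29.51 / 2.727 = -10.82 rad/s.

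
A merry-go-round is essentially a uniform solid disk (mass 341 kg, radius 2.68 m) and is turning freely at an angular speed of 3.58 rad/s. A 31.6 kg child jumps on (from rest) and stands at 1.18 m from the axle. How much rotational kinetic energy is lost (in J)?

energy lost ≈ 272 J

No external torque acts about the axle; L_before = L_after.
I_p = ½(341)(2.68)² = 1225 kg·m².
Added inertia Σmr² = (31.6)(1.18)² = 44.00 kg·m²; I_f = 1225 + 44.00 = 1269 kg·m².
ω_f = I_p ω_i / I_f = (1225)(3.58) / 1269 = 3.456 rad/s.
KE_i = ½(1225)(3.580 rad/s)² = 7847 J; KE_f = ½(1269)(3.456)² = 7575 J.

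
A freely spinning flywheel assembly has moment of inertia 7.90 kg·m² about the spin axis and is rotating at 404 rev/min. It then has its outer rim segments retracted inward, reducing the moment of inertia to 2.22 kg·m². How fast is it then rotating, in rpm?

Angular momentum about the spin axis is conserved since the torque about it is zero.
ω₂ = I₁ω₁ / I₂ = (7.900)(404 rpm) / (2.220) = 1438 rpm.

ω₂ ≈ 1440 rpm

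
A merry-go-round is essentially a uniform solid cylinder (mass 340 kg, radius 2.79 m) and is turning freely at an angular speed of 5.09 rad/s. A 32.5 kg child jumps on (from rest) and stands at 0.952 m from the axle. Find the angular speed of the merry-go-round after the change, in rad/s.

No external torque acts about the axle; L_before = L_after.
I_p = ½(340)(2.79)² = 1323 kg·m².
Added inertia Σmr² = (32.5)(0.952)² = 29.45 kg·m²; I_f = 1323 + 29.45 = 1353 kg·m².
ω_f = I_p ω_i / I_f = (1323)(5.09) / 1353 = 4.979 rad/s.

ω_f ≈ 4.98 rad/s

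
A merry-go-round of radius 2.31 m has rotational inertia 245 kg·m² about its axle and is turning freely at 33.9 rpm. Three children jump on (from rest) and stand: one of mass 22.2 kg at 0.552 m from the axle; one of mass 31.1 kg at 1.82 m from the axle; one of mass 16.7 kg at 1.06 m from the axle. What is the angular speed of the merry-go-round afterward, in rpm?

No external torque acts about the axle; L_before = L_after.
Added inertia Σmr² = (22.2)(0.552)² + (31.1)(1.82)² + (16.7)(1.06)² = 128.5 kg·m²; I_f = 245.0 + 128.5 = 373.5 kg·m².
ω_f = I_p ω_i / I_f = (245.0)(33.9) / 373.5 = 22.23 rpm.

ω_f ≈ 22.2 rpm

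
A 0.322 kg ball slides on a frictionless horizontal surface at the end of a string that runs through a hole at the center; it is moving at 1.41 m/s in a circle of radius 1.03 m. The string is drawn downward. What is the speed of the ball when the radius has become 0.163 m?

The only horizontal force on the mass is along the cord (radial), so it exerts no torque about the hole and angular momentum m v r is conserved.
v₂ = v₁ r₁ / r₂ = (1.41)(1.03) / (0.163) = 8.910 m/s.

v₂ ≈ 8.91 m/s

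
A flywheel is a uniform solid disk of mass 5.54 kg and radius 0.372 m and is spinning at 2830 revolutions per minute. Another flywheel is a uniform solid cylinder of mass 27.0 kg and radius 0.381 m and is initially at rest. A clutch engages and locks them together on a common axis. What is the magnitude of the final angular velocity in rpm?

The coupling torques are internal; angular momentum about the shared axis is conserved.
Moments of inertia: I_A = ½(5.54)(0.372)² = 0.3833 kg·m²; I_B = ½(27.0)(0.381)² = 1.960 kg·m².
Taking A's sense as positive: L = (0.3833)(2830) = 1085 kg·m²·rpm.
Combined I = 0.3833 + 1.960 = 2.343 kg·m².
ω_f = L / I = 1085 / 2.343 = 463.0 rpm.

|ω_f| ≈ 463 rpm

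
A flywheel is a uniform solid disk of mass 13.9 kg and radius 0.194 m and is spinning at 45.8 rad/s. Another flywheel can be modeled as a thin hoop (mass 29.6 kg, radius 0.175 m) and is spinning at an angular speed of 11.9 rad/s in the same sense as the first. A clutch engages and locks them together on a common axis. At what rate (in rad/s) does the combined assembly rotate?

|ω_f| ≈ 19.5 rad/s

The coupling torques are internal; angular momentum about the shared axis is conserved.
Moments of inertia: I_A = ½(13.9)(0.194)² = 0.2616 kg·m²; I_B = (29.6)(0.175)² = 0.9065 kg·m².
Taking A's sense as positive: L = (0.2616)(45.8) + (0.9065)(11.9) = 22.77 kg·m²·rad/s.
Combined I = 0.2616 + 0.9065 = 1.168 kg·m².
ω_f = L / I = 22.77 / 1.168 = 19.49 rad/s.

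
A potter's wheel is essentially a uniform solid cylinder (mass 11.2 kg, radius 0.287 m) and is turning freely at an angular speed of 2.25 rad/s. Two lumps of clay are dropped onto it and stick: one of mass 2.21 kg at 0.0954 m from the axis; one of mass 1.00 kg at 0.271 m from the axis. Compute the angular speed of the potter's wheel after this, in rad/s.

No external torque acts about the axis; L_before = L_after.
I_p = ½(11.2)(0.287)² = 0.4613 kg·m².
Added inertia Σmr² = (2.21)(0.0954)² + (1.00)(0.271)² = 0.09355 kg·m²; I_f = 0.4613 + 0.09355 = 0.5548 kg·m².
ω_f = I_p ω_i / I_f = (0.4613)(2.25) / 0.5548 = 1.871 rad/s.

ω_f ≈ 1.87 rad/s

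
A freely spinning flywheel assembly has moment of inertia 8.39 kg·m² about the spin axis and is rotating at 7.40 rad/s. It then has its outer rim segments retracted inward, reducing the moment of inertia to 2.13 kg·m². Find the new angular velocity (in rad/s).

ω₂ ≈ 29.1 rad/s

With no external torque about the axis, L is conserved: I₁ω₁ = I₂ω₂.
ω₂ = I₁ω₁ / I₂ = (8.390)(7.40 rad/s) / (2.130) = 29.15 rad/s.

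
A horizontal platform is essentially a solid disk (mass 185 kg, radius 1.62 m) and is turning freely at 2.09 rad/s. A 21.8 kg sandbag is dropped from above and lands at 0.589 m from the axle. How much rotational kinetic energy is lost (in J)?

No external torque acts about the axle; L_before = L_after.
I_p = ½(185)(1.62)² = 242.8 kg·m².
Added inertia Σmr² = (21.8)(0.589)² = 7.563 kg·m²; I_f = 242.8 + 7.563 = 250.3 kg·m².
ω_f = I_p ω_i / I_f = (242.8)(2.09) / 250.3 = 2.027 rad/s.
KE_i = ½(242.8)(2.090 rad/s)² = 530.2 J; KE_f = ½(250.3)(2.027)² = 514.2 J.

energy lost ≈ 16.0 J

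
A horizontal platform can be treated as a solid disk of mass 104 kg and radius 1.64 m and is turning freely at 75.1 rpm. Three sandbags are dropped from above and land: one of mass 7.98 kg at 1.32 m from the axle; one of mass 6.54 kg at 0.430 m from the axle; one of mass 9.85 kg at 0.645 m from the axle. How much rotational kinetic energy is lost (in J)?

No external torque acts about the axle; L_before = L_after.
I_p = ½(104)(1.64)² = 139.9 kg·m².
Added inertia Σmr² = (7.98)(1.32)² + (6.54)(0.430)² + (9.85)(0.645)² = 19.21 kg·m²; I_f = 139.9 + 19.21 = 159.1 kg·m².
ω_f = I_p ω_i / I_f = (139.9)(75.1) / 159.1 = 66.03 rpm.
KE_i = ½(139.9)(7.864 rad/s)² = 4325 J; KE_f = ½(159.1)(6.915)² = 3803 J.

energy lost ≈ 522 J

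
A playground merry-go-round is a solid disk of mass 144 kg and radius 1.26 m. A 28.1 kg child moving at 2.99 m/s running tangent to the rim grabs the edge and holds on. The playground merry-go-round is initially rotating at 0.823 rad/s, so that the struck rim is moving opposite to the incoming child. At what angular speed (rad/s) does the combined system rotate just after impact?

|ω_f| ≈ 0.0742 rad/s

The axle reaction passes through the axle and exerts no torque about it; angular momentum about the axle is conserved through the impact.
I_p = ½(144)(1.26)² = 114.3 kg·m². Taking the sense of the child's angular momentum as positive, L_{child} = m v R = (28.1)(2.99)(1.26) = 105.9 kg·m²/s.
L_i = −I_p ω_p + m v R = −(114.3)(0.823) + 105.9 = 11.79 kg·m²/s.
After sticking, I_f = I_p + m R² = 114.3 + (28.1)(1.26)² = 158.9 kg·m².
ω_f = L_i / I_f = 11.79 / 158.9 = 0.07418 rad/s.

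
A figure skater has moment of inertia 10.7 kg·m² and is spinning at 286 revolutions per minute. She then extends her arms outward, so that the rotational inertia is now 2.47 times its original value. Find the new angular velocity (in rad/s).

ω₂ ≈ 12.1 rad/s

With no external torque about the axis, L is conserved: I₁ω₁ = I₂ω₂.
I₂ = 2.47 × 10.7 = 26.43 kg·m².
ω₂ = I₁ω₁ / I₂ = (10.70)(286 rpm) / (26.43) = 115.8 rpm = 12.13 rad/s.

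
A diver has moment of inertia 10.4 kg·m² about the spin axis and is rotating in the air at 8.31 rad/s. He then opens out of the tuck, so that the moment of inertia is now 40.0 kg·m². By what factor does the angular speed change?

ω₂/ω₁ ≈ 0.260

No external torque acts about the spin axis, so angular momentum is conserved.
ω₂/ω₁ = I₁/I₂ = 10.40 / 40.00 = 0.2600.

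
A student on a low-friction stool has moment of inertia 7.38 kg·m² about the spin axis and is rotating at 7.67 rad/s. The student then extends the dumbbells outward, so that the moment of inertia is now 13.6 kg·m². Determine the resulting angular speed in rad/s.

ω₂ ≈ 4.16 rad/s

With no external torque about the axis, L is conserved: I₁ω₁ = I₂ω₂.
ω₂ = I₁ω₁ / I₂ = (7.380)(7.67 rad/s) / (13.60) = 4.162 rad/s.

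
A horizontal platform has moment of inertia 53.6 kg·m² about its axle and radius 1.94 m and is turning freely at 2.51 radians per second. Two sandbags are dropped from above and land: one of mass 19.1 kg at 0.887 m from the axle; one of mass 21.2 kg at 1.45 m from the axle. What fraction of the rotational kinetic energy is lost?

No external torque acts about the axle; L_before = L_after.
Added inertia Σmr² = (19.1)(0.887)² + (21.2)(1.45)² = 59.60 kg·m²; I_f = 53.60 + 59.60 = 113.2 kg·m².
ω_f = I_p ω_i / I_f = (53.60)(2.51) / 113.2 = 1.188 rad/s.
KE_i = ½(53.60)(2.510 rad/s)² = 168.8 J; KE_f = ½(113.2)(1.188)² = 79.95 J.
Fraction lost = 0.5265.

fraction ≈ 0.527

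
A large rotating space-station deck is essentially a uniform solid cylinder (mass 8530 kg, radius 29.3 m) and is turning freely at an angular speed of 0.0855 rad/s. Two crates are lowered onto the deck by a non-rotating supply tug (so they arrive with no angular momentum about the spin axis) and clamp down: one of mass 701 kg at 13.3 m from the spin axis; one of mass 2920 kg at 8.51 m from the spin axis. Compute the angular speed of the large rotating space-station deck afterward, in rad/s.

The added mass arrives with no angular momentum about the spin axis, and any external torque about the spin axis is negligible, so the system's angular momentum is conserved.
I_p = ½(8530)(29.3)² = 3.661e+06 kg·m².
Added inertia Σmr² = (701)(13.3)² + (2920)(8.51)² = 3.355e+05 kg·m²; I_f = 3.661e+06 + 3.355e+05 = 3.997e+06 kg·m².
ω_f = I_p ω_i / I_f = (3.661e+06)(0.0855) / 3.997e+06 = 0.07832 rad/s.

ω_f ≈ 0.0783 rad/s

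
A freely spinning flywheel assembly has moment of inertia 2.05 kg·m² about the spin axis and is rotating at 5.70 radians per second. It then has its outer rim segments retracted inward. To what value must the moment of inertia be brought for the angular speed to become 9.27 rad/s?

I₂ ≈ 1.26 kg·m²

With no external torque about the axis, L is conserved: I₁ω₁ = I₂ω₂.
I₂ = I₁ω₁ / ω₂ = (2.05)(5.70) / (9.27) = 1.261 kg·m².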